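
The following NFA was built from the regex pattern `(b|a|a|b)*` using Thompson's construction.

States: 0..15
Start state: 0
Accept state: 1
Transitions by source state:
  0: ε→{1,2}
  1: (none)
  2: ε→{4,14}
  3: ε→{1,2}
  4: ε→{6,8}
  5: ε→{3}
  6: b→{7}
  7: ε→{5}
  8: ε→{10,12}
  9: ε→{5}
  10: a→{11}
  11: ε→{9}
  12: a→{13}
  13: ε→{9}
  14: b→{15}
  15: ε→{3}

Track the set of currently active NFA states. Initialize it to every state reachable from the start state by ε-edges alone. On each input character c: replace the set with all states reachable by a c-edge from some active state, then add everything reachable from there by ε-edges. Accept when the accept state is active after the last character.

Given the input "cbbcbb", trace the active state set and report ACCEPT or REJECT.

Answer: REJECT

Derivation:
start: ε-closure({0}) = {0,1,2,4,6,8,10,12,14}
'c' @ 1: {}  — no active states
rest 'bbcbb' ignored (set empty)
end set {} — state 1 not in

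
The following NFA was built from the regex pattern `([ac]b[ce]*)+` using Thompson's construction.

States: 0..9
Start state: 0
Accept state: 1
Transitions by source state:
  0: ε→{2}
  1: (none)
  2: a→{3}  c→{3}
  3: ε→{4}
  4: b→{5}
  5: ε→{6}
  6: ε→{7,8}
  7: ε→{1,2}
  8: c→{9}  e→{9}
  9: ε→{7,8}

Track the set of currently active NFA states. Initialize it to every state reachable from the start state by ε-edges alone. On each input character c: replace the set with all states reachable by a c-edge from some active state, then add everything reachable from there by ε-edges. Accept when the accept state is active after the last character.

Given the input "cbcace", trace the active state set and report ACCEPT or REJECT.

start: ε-closure({0}) = {0,2}
'c' @ 1: {3,4}
'b' @ 2: {1,2,5,6,7,8}  [accepting]
'c' @ 3: {1,2,3,4,7,8,9}  [accepting]
'a' @ 4: {3,4}
'c' @ 5: {}  — no active states
rest 'e' ignored (set empty)
end set {} — state 1 not in

Answer: REJECT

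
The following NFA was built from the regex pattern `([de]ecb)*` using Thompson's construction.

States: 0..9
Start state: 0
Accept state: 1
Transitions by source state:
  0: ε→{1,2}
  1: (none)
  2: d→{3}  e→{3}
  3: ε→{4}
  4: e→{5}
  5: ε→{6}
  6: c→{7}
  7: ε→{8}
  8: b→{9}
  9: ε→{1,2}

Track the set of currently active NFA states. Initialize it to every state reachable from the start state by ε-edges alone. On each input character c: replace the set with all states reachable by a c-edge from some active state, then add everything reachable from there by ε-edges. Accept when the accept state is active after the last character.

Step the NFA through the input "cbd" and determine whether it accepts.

Answer: REJECT

Steps:
S₀ = ε-closure({0}) = {0,1,2}
'c' @ 1: {}  — no active states
rest 'bd' ignored (set empty)
final: {}; accept 1 not in set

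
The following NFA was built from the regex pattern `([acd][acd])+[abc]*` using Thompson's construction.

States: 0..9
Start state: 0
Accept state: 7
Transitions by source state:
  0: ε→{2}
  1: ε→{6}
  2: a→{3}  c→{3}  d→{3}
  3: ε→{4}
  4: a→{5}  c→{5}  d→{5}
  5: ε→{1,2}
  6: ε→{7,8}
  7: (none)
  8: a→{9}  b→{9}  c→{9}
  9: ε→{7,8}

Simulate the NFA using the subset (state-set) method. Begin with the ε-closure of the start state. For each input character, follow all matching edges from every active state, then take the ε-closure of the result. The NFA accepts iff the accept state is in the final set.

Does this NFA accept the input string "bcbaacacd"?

Answer: REJECT

Steps:
initial (ε-close {0}): {0,2}
'b' @ 1: {}  — dead — no transitions
rest 'cbaacacd' ignored (set empty)
end set {} — state 7 not in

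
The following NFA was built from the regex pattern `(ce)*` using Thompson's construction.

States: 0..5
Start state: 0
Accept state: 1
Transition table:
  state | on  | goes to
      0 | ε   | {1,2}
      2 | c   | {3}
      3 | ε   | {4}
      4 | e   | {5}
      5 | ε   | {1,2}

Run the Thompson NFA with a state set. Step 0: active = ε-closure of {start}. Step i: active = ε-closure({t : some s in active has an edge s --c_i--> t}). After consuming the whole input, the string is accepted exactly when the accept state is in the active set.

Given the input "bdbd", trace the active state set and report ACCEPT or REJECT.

S₀ = ε-closure({0}) = {0,1,2}
'b' @ 1: {}  — no active states
rest 'dbd' ignored (set empty)
end set {} — state 1 not in

Answer: REJECT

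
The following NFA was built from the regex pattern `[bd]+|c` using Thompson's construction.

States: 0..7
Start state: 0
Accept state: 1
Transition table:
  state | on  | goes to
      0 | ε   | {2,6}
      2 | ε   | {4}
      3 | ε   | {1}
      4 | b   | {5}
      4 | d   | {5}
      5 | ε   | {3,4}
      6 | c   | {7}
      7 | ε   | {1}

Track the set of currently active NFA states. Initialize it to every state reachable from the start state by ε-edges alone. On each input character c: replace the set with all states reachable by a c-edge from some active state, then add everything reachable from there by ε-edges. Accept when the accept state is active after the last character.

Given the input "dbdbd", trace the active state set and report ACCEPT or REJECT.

Answer: ACCEPT

Derivation:
initial (ε-close {0}): {0,2,4,6}
'd' @ 1: {1,3,4,5}  ✓accept
'b' @ 2: {1,3,4,5}  ✓accept
'd' @ 3: {1,3,4,5}  ✓accept
'b' @ 4: {1,3,4,5}  ✓accept
'd' @ 5: {1,3,4,5}  ✓accept
end set {1,3,4,5} — state 1 in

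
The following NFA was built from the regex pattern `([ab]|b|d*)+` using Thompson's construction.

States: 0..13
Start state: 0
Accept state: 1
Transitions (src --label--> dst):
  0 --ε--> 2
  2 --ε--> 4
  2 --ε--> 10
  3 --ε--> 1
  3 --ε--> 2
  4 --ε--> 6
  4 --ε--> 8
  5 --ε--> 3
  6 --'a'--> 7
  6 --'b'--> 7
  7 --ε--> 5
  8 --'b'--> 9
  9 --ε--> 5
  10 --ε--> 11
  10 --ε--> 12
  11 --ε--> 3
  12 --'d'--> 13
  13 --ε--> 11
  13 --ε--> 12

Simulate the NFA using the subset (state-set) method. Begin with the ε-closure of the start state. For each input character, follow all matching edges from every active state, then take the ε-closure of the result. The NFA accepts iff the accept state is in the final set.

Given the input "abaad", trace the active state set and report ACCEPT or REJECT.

Answer: ACCEPT

Derivation:
initial (ε-close {0}): {0,1,2,3,4,6,8,10,11,12}
'a' @ 1: {1,2,3,4,5,6,7,8,10,11,12}  [accepting]
'b' @ 2: {1,2,3,4,5,6,7,8,9,10,11,12}  [accepting]
'a' @ 3: {1,2,3,4,5,6,7,8,10,11,12}  [accepting]
'a' @ 4: {1,2,3,4,5,6,7,8,10,11,12}  [accepting]
'd' @ 5: {1,2,3,4,6,8,10,11,12,13}  [accepting]
after full input: {1,2,3,4,6,8,10,11,12,13}  (accept=1 in)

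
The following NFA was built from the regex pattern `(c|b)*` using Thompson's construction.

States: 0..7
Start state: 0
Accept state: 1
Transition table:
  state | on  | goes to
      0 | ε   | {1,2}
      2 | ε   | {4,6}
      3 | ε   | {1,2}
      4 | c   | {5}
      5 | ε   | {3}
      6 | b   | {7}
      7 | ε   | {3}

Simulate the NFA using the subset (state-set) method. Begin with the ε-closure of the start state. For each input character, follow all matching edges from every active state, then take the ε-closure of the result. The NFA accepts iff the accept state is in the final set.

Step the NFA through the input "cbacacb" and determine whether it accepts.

S₀ = ε-closure({0}) = {0,1,2,4,6}
'c' @ 1: {1,2,3,4,5,6}  (accept∈set)
'b' @ 2: {1,2,3,4,6,7}  (accept∈set)
'a' @ 3: {}  — state set empty
rest 'cacb' ignored (set empty)
end set {} — state 1 not in

Answer: REJECT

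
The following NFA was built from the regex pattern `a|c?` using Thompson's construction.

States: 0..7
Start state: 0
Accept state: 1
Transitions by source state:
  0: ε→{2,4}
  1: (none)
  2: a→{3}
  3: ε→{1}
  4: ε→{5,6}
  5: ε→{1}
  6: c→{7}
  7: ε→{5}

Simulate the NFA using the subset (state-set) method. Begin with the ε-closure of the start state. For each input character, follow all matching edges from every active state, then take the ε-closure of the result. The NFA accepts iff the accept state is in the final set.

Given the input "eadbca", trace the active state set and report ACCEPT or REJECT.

initial (ε-close {0}): {0,1,2,4,5,6}
'e' @ 1: {}  — no active states
rest 'adbca' ignored (set empty)
end set {} — state 1 not in

Answer: REJECT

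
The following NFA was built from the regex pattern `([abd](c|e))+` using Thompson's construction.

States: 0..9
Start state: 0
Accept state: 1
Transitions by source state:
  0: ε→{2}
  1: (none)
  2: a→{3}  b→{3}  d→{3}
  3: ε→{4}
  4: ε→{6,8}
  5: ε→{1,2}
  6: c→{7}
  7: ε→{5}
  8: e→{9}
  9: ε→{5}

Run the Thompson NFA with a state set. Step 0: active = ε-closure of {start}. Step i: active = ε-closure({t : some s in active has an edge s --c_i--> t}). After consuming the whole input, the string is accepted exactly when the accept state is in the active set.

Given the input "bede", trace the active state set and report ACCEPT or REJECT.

Answer: ACCEPT

Trace:
S₀ = ε-closure({0}) = {0,2}
'b' @ 1: {3,4,6,8}
'e' @ 2: {1,2,5,9}  [accepting]
'd' @ 3: {3,4,6,8}
'e' @ 4: {1,2,5,9}  [accepting]
end set {1,2,5,9} — state 1 in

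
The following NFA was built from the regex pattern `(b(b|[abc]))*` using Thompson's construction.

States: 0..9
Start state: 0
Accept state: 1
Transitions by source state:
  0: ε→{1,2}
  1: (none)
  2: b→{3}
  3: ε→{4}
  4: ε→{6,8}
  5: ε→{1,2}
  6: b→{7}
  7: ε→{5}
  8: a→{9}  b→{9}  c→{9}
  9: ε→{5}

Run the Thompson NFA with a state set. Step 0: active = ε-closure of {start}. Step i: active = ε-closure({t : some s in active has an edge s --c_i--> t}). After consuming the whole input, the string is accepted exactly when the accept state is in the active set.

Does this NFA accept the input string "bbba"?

start: ε-closure({0}) = {0,1,2}
'b' @ 1: {3,4,6,8}
'b' @ 2: {1,2,5,7,9}  [accepting]
'b' @ 3: {3,4,6,8}
'a' @ 4: {1,2,5,9}  [accepting]
end set {1,2,5,9} — state 1 in

Answer: ACCEPT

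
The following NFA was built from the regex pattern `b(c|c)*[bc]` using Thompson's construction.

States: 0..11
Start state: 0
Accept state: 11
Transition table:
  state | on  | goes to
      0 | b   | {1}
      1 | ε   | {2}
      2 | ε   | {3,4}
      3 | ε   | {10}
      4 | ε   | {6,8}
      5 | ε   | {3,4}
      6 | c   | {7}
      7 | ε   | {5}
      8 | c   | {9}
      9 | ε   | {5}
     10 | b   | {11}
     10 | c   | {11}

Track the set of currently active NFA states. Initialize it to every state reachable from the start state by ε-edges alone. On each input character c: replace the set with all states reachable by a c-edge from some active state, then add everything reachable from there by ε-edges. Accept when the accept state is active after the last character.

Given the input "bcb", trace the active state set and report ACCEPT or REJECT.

Answer: ACCEPT

Trace:
start: ε-closure({0}) = {0}
'b' @ 1: {1,2,3,4,6,8,10}
'c' @ 2: {3,4,5,6,7,8,9,10,11}  [accepting]
'b' @ 3: {11}  [accepting]
end set {11} — state 11 in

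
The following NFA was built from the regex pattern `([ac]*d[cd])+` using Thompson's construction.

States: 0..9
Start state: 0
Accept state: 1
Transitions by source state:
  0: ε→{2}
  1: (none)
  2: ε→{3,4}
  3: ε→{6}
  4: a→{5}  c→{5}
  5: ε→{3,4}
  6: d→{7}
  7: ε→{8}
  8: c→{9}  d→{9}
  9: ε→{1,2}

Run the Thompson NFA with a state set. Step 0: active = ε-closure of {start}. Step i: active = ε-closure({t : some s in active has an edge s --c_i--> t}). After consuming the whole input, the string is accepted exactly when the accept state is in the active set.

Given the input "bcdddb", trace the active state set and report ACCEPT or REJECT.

S₀ = ε-closure({0}) = {0,2,3,4,6}
'b' @ 1: {}  — no active states
rest 'cdddb' ignored (set empty)
final: {}; accept 1 not in set

Answer: REJECT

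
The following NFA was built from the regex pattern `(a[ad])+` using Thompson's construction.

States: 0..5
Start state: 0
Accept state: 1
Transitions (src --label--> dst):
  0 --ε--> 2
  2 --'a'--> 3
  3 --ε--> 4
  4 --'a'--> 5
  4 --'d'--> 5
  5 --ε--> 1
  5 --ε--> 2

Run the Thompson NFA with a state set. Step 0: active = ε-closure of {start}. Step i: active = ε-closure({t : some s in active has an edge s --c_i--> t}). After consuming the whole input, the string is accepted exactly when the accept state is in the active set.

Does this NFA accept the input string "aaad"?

Answer: ACCEPT

Trace:
start: ε-closure({0}) = {0,2}
'a' @ 1: {3,4}
'a' @ 2: {1,2,5}  ✓accept
'a' @ 3: {3,4}
'd' @ 4: {1,2,5}  ✓accept
end set {1,2,5} — state 1 in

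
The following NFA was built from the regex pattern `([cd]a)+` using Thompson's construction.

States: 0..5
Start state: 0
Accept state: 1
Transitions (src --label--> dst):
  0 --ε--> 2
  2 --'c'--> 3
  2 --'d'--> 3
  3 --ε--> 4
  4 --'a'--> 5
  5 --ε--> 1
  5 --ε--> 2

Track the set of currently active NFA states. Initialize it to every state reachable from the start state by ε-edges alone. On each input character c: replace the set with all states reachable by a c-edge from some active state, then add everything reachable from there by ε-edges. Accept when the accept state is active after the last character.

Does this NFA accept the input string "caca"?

Answer: ACCEPT

Steps:
start: ε-closure({0}) = {0,2}
'c' @ 1: {3,4}
'a' @ 2: {1,2,5}  (accept∈set)
'c' @ 3: {3,4}
'a' @ 4: {1,2,5}  (accept∈set)
after full input: {1,2,5}  (accept=1 in)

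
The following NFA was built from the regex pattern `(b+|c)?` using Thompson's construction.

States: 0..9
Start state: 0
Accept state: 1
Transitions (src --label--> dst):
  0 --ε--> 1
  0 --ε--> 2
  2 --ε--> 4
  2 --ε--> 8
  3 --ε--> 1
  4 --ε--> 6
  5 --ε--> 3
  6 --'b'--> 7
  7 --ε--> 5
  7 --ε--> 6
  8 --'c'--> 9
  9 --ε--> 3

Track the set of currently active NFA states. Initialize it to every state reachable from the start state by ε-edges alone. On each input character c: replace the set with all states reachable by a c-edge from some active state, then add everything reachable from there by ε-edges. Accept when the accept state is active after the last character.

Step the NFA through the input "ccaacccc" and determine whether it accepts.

start: ε-closure({0}) = {0,1,2,4,6,8}
'c' @ 1: {1,3,9}  [accepting]
'c' @ 2: {}  — no active states
rest 'aacccc' ignored (set empty)
final: {}; accept 1 not in set

Answer: REJECT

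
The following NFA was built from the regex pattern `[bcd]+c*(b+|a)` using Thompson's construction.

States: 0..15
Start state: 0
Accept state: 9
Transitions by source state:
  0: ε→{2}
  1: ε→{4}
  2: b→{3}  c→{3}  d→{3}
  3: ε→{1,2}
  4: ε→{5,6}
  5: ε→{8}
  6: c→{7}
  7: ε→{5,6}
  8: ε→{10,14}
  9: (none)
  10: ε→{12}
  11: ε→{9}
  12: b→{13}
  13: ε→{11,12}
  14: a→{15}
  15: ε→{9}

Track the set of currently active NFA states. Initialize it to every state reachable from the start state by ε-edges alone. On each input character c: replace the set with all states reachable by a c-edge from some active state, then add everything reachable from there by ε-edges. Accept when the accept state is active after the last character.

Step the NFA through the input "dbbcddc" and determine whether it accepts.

start: ε-closure({0}) = {0,2}
'd' @ 1: {1,2,3,4,5,6,8,10,12,14}
'b' @ 2: {1,2,3,4,5,6,8,9,10,11,12,13,14}  (accept∈set)
'b' @ 3: {1,2,3,4,5,6,8,9,10,11,12,13,14}  (accept∈set)
'c' @ 4: {1,2,3,4,5,6,7,8,10,12,14}
'd' @ 5: {1,2,3,4,5,6,8,10,12,14}
'd' @ 6: {1,2,3,4,5,6,8,10,12,14}
'c' @ 7: {1,2,3,4,5,6,7,8,10,12,14}
after full input: {1,2,3,4,5,6,7,8,10,12,14}  (accept=9 not in)

Answer: REJECT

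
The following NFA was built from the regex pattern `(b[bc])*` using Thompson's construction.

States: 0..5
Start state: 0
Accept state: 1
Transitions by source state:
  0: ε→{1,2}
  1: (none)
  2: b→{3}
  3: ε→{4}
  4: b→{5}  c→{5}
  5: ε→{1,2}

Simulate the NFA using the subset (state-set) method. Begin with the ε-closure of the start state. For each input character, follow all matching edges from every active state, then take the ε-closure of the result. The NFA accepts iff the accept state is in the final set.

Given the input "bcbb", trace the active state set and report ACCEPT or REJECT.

S₀ = ε-closure({0}) = {0,1,2}
'b' @ 1: {3,4}
'c' @ 2: {1,2,5}  [accepting]
'b' @ 3: {3,4}
'b' @ 4: {1,2,5}  [accepting]
end set {1,2,5} — state 1 in

Answer: ACCEPT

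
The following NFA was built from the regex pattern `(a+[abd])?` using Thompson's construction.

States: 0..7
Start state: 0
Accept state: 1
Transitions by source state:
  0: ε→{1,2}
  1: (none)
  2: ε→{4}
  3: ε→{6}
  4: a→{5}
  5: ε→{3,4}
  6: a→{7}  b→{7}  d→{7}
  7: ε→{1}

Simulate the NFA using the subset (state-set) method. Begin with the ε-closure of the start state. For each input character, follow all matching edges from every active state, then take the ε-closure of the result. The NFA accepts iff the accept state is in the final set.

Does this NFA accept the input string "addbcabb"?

start: ε-closure({0}) = {0,1,2,4}
'a' @ 1: {3,4,5,6}
'd' @ 2: {1,7}  [accepting]
'd' @ 3: {}  — state set empty
rest 'bcabb' ignored (set empty)
end set {} — state 1 not in

Answer: REJECT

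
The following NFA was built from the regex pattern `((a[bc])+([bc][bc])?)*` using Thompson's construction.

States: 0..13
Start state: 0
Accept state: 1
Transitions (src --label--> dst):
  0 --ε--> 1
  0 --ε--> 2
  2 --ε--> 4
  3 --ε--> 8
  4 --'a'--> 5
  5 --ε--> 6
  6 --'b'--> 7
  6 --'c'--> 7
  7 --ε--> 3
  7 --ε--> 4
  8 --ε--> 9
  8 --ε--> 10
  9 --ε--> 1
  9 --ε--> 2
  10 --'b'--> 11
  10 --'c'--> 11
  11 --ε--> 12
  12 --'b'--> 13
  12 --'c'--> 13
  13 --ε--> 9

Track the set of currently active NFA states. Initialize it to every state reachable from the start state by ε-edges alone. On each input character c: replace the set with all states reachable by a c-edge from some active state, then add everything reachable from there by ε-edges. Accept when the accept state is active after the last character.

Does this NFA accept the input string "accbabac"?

S₀ = ε-closure({0}) = {0,1,2,4}
'a' @ 1: {5,6}
'c' @ 2: {1,2,3,4,7,8,9,10}  ✓accept
'c' @ 3: {11,12}
'b' @ 4: {1,2,4,9,13}  ✓accept
'a' @ 5: {5,6}
'b' @ 6: {1,2,3,4,7,8,9,10}  ✓accept
'a' @ 7: {5,6}
'c' @ 8: {1,2,3,4,7,8,9,10}  ✓accept
after full input: {1,2,3,4,7,8,9,10}  (accept=1 in)

Answer: ACCEPT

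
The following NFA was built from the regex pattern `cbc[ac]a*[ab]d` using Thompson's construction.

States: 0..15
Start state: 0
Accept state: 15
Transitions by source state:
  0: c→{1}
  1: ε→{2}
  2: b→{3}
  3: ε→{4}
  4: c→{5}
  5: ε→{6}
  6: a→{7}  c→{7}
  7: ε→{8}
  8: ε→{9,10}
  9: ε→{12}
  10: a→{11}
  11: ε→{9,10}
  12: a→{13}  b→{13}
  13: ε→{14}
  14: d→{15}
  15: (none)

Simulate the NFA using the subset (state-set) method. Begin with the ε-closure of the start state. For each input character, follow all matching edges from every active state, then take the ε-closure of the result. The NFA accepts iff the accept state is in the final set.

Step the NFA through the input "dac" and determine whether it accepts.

start: ε-closure({0}) = {0}
'd' @ 1: {}  — state set empty
rest 'ac' ignored (set empty)
after full input: {}  (accept=15 not in)

Answer: REJECT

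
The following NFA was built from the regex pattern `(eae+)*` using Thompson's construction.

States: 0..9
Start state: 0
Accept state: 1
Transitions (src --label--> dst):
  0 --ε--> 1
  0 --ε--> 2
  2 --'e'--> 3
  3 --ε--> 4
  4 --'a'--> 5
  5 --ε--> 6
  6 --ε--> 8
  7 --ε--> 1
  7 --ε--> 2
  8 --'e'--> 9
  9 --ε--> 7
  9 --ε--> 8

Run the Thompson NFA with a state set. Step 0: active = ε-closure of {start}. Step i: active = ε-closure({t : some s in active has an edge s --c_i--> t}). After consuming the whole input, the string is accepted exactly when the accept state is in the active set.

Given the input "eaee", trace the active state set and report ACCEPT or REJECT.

initial (ε-close {0}): {0,1,2}
'e' @ 1: {3,4}
'a' @ 2: {5,6,8}
'e' @ 3: {1,2,7,8,9}  ✓accept
'e' @ 4: {1,2,3,4,7,8,9}  ✓accept
after full input: {1,2,3,4,7,8,9}  (accept=1 in)

Answer: ACCEPT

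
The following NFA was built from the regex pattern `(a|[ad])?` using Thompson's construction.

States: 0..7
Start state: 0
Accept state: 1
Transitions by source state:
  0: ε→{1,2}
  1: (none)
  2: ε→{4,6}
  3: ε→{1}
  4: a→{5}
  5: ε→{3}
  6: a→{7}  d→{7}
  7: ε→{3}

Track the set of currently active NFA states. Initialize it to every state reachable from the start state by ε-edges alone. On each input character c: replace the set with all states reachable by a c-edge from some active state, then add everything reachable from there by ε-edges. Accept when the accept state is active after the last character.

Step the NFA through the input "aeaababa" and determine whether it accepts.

Answer: REJECT

Derivation:
start: ε-closure({0}) = {0,1,2,4,6}
'a' @ 1: {1,3,5,7}  ✓accept
'e' @ 2: {}  — dead — no transitions
rest 'aababa' ignored (set empty)
final: {}; accept 1 not in set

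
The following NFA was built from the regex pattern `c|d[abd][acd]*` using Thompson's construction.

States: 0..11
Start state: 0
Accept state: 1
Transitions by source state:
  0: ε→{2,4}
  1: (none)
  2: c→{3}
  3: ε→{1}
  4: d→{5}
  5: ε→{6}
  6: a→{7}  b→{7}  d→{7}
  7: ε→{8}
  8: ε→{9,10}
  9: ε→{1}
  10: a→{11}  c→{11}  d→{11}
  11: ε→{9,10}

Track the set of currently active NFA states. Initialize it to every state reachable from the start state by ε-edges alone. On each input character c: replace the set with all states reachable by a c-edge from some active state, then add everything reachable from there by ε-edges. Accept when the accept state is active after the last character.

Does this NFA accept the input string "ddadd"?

S₀ = ε-closure({0}) = {0,2,4}
'd' @ 1: {5,6}
'd' @ 2: {1,7,8,9,10}  [accepting]
'a' @ 3: {1,9,10,11}  [accepting]
'd' @ 4: {1,9,10,11}  [accepting]
'd' @ 5: {1,9,10,11}  [accepting]
end set {1,9,10,11} — state 1 in

Answer: ACCEPT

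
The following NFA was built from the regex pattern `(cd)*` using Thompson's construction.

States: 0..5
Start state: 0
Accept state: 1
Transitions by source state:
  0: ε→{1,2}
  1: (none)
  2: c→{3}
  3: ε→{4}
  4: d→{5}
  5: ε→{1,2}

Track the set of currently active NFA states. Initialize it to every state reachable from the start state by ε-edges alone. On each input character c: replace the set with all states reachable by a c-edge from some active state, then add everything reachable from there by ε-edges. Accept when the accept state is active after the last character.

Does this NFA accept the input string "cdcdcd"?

Answer: ACCEPT

Steps:
start: ε-closure({0}) = {0,1,2}
'c' @ 1: {3,4}
'd' @ 2: {1,2,5}  [accepting]
'c' @ 3: {3,4}
'd' @ 4: {1,2,5}  [accepting]
'c' @ 5: {3,4}
'd' @ 6: {1,2,5}  [accepting]
after full input: {1,2,5}  (accept=1 in)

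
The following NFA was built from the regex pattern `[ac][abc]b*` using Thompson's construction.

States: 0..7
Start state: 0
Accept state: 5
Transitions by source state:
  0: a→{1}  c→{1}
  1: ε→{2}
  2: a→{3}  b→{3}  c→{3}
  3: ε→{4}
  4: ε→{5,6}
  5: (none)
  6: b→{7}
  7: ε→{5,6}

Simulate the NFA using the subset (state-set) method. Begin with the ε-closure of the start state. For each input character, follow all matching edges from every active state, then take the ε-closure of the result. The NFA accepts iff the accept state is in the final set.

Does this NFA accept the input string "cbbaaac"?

start: ε-closure({0}) = {0}
'c' @ 1: {1,2}
'b' @ 2: {3,4,5,6}  [accepting]
'b' @ 3: {5,6,7}  [accepting]
'a' @ 4: {}  — no active states
rest 'aac' ignored (set empty)
final: {}; accept 5 not in set

Answer: REJECT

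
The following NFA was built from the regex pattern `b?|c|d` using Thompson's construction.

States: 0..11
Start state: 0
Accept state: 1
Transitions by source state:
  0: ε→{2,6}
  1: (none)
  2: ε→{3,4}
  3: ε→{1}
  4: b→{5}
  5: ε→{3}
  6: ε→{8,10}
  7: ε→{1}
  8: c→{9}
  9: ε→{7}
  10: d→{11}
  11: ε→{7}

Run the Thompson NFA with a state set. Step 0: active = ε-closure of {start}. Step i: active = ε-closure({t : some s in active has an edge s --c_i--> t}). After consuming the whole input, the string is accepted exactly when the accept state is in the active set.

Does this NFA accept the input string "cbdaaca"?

Answer: REJECT

Derivation:
initial (ε-close {0}): {0,1,2,3,4,6,8,10}
'c' @ 1: {1,7,9}  ✓accept
'b' @ 2: {}  — state set empty
rest 'daaca' ignored (set empty)
end set {} — state 1 not in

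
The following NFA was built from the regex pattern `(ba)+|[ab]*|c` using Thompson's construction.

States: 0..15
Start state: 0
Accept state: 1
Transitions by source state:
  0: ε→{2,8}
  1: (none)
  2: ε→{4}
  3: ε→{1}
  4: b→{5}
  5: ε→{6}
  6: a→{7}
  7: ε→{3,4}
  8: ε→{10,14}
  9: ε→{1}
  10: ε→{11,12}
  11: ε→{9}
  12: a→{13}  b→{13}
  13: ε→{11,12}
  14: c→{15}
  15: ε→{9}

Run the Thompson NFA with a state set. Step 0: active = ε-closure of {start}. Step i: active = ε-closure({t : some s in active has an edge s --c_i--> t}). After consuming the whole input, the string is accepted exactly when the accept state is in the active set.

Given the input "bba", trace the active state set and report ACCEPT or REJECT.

Answer: ACCEPT

Derivation:
initial (ε-close {0}): {0,1,2,4,8,9,10,11,12,14}
'b' @ 1: {1,5,6,9,11,12,13}  [accepting]
'b' @ 2: {1,9,11,12,13}  [accepting]
'a' @ 3: {1,9,11,12,13}  [accepting]
final: {1,9,11,12,13}; accept 1 in set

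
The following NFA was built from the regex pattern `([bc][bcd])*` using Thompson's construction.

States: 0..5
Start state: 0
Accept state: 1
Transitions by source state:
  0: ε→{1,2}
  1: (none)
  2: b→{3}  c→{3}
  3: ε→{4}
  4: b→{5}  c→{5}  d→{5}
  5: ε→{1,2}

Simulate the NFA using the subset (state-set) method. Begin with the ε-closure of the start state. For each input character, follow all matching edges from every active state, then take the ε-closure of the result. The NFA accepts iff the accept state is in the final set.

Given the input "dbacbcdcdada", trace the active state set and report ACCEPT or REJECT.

Answer: REJECT

Trace:
S₀ = ε-closure({0}) = {0,1,2}
'd' @ 1: {}  — dead — no transitions
rest 'bacbcdcdada' ignored (set empty)
final: {}; accept 1 not in set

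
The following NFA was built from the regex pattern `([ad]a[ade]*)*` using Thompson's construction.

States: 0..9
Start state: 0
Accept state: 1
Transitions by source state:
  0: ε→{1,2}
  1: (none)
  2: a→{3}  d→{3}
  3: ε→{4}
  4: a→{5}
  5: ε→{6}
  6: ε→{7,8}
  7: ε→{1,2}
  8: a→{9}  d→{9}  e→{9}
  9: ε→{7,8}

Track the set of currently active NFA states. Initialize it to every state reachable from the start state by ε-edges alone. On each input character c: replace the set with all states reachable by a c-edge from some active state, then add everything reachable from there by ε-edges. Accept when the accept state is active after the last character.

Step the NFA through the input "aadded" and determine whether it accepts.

Answer: ACCEPT

Trace:
initial (ε-close {0}): {0,1,2}
'a' @ 1: {3,4}
'a' @ 2: {1,2,5,6,7,8}  ✓accept
'd' @ 3: {1,2,3,4,7,8,9}  ✓accept
'd' @ 4: {1,2,3,4,7,8,9}  ✓accept
'e' @ 5: {1,2,7,8,9}  ✓accept
'd' @ 6: {1,2,3,4,7,8,9}  ✓accept
after full input: {1,2,3,4,7,8,9}  (accept=1 in)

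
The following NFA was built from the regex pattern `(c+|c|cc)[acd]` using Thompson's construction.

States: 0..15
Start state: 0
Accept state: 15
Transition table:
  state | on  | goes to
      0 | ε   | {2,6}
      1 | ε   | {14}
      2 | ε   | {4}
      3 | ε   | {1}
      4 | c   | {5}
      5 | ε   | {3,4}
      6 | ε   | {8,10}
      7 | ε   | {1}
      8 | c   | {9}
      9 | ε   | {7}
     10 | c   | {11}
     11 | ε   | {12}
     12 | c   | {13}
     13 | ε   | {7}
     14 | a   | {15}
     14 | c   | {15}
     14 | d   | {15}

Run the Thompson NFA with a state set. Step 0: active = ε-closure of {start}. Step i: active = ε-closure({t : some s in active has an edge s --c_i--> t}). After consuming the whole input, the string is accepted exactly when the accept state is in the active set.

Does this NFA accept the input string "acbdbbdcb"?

Answer: REJECT

Steps:
S₀ = ε-closure({0}) = {0,2,4,6,8,10}
'a' @ 1: {}  — no active states
rest 'cbdbbdcb' ignored (set empty)
end set {} — state 15 not in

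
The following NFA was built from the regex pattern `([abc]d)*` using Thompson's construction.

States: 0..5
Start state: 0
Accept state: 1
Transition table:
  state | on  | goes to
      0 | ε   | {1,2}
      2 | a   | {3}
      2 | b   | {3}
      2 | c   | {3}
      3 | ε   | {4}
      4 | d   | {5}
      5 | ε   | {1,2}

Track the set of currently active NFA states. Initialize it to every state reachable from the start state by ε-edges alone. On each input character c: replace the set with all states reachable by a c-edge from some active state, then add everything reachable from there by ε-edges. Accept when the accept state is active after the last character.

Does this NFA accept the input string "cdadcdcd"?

start: ε-closure({0}) = {0,1,2}
'c' @ 1: {3,4}
'd' @ 2: {1,2,5}  [accepting]
'a' @ 3: {3,4}
'd' @ 4: {1,2,5}  [accepting]
'c' @ 5: {3,4}
'd' @ 6: {1,2,5}  [accepting]
'c' @ 7: {3,4}
'd' @ 8: {1,2,5}  [accepting]
end set {1,2,5} — state 1 in

Answer: ACCEPT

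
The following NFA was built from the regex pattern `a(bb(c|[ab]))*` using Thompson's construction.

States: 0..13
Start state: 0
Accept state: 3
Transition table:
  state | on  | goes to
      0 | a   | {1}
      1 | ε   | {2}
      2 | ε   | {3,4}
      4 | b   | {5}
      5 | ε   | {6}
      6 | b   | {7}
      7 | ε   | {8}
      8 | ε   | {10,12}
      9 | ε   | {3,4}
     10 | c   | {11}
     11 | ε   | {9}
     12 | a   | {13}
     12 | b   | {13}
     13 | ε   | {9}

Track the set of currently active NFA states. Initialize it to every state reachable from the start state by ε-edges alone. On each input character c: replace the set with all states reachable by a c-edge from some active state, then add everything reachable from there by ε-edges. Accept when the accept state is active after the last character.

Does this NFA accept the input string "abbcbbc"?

Answer: ACCEPT

Derivation:
S₀ = ε-closure({0}) = {0}
'a' @ 1: {1,2,3,4}  (accept∈set)
'b' @ 2: {5,6}
'b' @ 3: {7,8,10,12}
'c' @ 4: {3,4,9,11}  (accept∈set)
'b' @ 5: {5,6}
'b' @ 6: {7,8,10,12}
'c' @ 7: {3,4,9,11}  (accept∈set)
final: {3,4,9,11}; accept 3 in set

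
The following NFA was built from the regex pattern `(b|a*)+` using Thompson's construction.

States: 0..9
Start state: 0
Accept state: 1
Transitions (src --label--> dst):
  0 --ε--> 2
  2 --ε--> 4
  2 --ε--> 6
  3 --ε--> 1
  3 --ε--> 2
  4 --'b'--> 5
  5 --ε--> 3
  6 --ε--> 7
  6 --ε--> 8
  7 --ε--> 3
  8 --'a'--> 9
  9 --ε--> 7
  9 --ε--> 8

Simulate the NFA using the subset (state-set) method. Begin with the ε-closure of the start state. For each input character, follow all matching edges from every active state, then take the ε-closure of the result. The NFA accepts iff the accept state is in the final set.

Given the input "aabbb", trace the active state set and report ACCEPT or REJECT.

Answer: ACCEPT

Steps:
initial (ε-close {0}): {0,1,2,3,4,6,7,8}
'a' @ 1: {1,2,3,4,6,7,8,9}  [accepting]
'a' @ 2: {1,2,3,4,6,7,8,9}  [accepting]
'b' @ 3: {1,2,3,4,5,6,7,8}  [accepting]
'b' @ 4: {1,2,3,4,5,6,7,8}  [accepting]
'b' @ 5: {1,2,3,4,5,6,7,8}  [accepting]
after full input: {1,2,3,4,5,6,7,8}  (accept=1 in)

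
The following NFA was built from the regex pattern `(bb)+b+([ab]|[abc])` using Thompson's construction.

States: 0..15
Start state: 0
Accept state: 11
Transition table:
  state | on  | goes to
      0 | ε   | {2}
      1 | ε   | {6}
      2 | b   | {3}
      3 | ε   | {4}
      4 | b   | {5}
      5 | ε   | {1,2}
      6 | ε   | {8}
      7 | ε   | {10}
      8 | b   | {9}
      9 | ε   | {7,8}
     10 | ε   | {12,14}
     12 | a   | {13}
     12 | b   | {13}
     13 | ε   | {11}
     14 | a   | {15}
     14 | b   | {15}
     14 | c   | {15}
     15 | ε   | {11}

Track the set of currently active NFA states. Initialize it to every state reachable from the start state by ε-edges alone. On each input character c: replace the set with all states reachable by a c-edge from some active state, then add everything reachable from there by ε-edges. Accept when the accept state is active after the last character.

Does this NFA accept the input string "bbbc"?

Answer: ACCEPT

Derivation:
initial (ε-close {0}): {0,2}
'b' @ 1: {3,4}
'b' @ 2: {1,2,5,6,8}
'b' @ 3: {3,4,7,8,9,10,12,14}
'c' @ 4: {11,15}  [accepting]
end set {11,15} — state 11 in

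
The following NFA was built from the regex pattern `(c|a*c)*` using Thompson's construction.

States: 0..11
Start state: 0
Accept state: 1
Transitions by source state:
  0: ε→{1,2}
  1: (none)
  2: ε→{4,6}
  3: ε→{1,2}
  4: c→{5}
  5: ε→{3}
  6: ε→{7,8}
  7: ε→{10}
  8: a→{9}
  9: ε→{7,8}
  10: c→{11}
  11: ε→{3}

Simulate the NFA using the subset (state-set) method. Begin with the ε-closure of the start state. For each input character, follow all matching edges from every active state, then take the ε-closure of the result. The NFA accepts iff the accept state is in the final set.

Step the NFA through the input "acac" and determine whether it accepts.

Answer: ACCEPT

Trace:
start: ε-closure({0}) = {0,1,2,4,6,7,8,10}
'a' @ 1: {7,8,9,10}
'c' @ 2: {1,2,3,4,6,7,8,10,11}  ✓accept
'a' @ 3: {7,8,9,10}
'c' @ 4: {1,2,3,4,6,7,8,10,11}  ✓accept
after full input: {1,2,3,4,6,7,8,10,11}  (accept=1 in)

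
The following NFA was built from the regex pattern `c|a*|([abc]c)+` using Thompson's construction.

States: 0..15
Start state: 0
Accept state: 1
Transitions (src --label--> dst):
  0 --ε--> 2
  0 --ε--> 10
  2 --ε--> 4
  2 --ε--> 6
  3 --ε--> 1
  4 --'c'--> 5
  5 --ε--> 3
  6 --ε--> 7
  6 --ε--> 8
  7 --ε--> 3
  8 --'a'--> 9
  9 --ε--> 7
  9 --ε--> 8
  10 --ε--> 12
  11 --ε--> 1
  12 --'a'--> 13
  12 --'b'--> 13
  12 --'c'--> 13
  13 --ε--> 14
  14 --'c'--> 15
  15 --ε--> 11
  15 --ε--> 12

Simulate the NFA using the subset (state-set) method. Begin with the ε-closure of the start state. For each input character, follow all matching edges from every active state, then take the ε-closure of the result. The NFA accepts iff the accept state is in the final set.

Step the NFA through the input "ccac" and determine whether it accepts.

Answer: ACCEPT

Steps:
S₀ = ε-closure({0}) = {0,1,2,3,4,6,7,8,10,12}
'c' @ 1: {1,3,5,13,14}  (accept∈set)
'c' @ 2: {1,11,12,15}  (accept∈set)
'a' @ 3: {13,14}
'c' @ 4: {1,11,12,15}  (accept∈set)
end set {1,11,12,15} — state 1 in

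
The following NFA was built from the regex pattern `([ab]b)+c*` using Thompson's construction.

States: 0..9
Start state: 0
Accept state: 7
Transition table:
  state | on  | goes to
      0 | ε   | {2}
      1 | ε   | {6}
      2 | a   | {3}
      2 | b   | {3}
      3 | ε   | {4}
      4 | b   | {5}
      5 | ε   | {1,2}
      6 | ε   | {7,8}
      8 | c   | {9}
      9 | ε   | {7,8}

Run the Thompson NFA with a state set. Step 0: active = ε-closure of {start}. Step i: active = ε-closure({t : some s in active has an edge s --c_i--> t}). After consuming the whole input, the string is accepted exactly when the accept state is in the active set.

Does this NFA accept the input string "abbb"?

start: ε-closure({0}) = {0,2}
'a' @ 1: {3,4}
'b' @ 2: {1,2,5,6,7,8}  [accepting]
'b' @ 3: {3,4}
'b' @ 4: {1,2,5,6,7,8}  [accepting]
after full input: {1,2,5,6,7,8}  (accept=7 in)

Answer: ACCEPT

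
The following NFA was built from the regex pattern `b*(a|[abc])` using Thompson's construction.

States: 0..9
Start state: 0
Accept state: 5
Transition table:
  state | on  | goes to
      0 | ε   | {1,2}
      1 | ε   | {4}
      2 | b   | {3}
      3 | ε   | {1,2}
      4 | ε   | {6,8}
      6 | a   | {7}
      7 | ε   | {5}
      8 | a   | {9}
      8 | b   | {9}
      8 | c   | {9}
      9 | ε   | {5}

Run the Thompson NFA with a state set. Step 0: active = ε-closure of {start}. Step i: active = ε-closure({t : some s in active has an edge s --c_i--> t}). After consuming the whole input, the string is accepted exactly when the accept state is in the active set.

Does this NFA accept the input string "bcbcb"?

Answer: REJECT

Trace:
start: ε-closure({0}) = {0,1,2,4,6,8}
'b' @ 1: {1,2,3,4,5,6,8,9}  ✓accept
'c' @ 2: {5,9}  ✓accept
'b' @ 3: {}  — dead — no transitions
rest 'cb' ignored (set empty)
final: {}; accept 5 not in set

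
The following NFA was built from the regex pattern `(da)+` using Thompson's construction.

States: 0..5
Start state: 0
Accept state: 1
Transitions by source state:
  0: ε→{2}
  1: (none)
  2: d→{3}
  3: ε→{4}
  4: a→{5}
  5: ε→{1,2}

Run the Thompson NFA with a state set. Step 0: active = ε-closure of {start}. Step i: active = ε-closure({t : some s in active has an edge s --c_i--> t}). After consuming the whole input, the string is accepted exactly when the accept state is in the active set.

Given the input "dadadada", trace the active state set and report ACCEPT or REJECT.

Answer: ACCEPT

Steps:
S₀ = ε-closure({0}) = {0,2}
'd' @ 1: {3,4}
'a' @ 2: {1,2,5}  (accept∈set)
'd' @ 3: {3,4}
'a' @ 4: {1,2,5}  (accept∈set)
'd' @ 5: {3,4}
'a' @ 6: {1,2,5}  (accept∈set)
'd' @ 7: {3,4}
'a' @ 8: {1,2,5}  (accept∈set)
after full input: {1,2,5}  (accept=1 in)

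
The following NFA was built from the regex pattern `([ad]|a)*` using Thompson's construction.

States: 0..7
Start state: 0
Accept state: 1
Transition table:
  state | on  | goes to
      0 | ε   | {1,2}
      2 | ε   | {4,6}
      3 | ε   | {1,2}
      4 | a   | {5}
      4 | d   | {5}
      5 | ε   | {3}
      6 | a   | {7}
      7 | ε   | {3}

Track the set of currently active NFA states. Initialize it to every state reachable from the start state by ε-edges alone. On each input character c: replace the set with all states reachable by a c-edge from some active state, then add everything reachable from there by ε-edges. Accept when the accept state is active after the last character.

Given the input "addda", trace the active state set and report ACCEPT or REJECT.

Answer: ACCEPT

Steps:
start: ε-closure({0}) = {0,1,2,4,6}
'a' @ 1: {1,2,3,4,5,6,7}  ✓accept
'd' @ 2: {1,2,3,4,5,6}  ✓accept
'd' @ 3: {1,2,3,4,5,6}  ✓accept
'd' @ 4: {1,2,3,4,5,6}  ✓accept
'a' @ 5: {1,2,3,4,5,6,7}  ✓accept
after full input: {1,2,3,4,5,6,7}  (accept=1 in)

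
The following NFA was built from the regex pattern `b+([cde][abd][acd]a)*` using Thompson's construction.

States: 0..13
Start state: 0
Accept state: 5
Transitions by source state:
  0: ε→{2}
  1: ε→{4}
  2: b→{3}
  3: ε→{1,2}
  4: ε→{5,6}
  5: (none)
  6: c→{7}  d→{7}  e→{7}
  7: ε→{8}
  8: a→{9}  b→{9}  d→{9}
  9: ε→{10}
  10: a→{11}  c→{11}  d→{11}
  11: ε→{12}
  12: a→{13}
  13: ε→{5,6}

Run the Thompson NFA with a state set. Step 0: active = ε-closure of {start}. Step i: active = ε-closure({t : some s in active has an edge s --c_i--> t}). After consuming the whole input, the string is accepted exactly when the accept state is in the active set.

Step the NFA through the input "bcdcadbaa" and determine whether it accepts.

Answer: ACCEPT

Trace:
S₀ = ε-closure({0}) = {0,2}
'b' @ 1: {1,2,3,4,5,6}  (accept∈set)
'c' @ 2: {7,8}
'd' @ 3: {9,10}
'c' @ 4: {11,12}
'a' @ 5: {5,6,13}  (accept∈set)
'd' @ 6: {7,8}
'b' @ 7: {9,10}
'a' @ 8: {11,12}
'a' @ 9: {5,6,13}  (accept∈set)
end set {5,6,13} — state 5 in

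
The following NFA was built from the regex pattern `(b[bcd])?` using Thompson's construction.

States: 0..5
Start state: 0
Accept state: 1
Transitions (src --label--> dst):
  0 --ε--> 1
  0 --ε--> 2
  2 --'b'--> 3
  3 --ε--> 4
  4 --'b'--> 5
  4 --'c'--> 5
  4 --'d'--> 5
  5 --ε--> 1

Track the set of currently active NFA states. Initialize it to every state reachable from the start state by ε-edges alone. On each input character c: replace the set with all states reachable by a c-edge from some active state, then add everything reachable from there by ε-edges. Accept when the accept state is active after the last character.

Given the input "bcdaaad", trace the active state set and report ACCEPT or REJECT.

Answer: REJECT

Steps:
S₀ = ε-closure({0}) = {0,1,2}
'b' @ 1: {3,4}
'c' @ 2: {1,5}  [accepting]
'd' @ 3: {}  — state set empty
rest 'aaad' ignored (set empty)
end set {} — state 1 not in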